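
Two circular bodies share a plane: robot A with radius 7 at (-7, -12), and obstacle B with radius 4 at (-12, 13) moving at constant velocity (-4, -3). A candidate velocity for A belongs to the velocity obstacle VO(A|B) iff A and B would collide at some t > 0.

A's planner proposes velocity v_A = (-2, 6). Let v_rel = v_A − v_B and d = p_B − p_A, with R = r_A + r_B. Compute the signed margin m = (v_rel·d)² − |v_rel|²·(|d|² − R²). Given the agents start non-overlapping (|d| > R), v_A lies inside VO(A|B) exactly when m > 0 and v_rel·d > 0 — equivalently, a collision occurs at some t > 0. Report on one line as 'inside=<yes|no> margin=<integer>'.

d = (-5, 25),  |d|² = 650;  R = 7+4 = 11,  c = 650−11² = 529
v_rel = (2, 9),  |v_rel|² = 85;  v_rel·d = (2)·(-5) + (9)·(25) = 215
85·t² − 430·t + 529 = 0  ⇒  m = 215² − 85·529 = 1260
m = 1260 > 0,  v_rel·d = 215 > 0  ⇒  inside

inside=yes margin=1260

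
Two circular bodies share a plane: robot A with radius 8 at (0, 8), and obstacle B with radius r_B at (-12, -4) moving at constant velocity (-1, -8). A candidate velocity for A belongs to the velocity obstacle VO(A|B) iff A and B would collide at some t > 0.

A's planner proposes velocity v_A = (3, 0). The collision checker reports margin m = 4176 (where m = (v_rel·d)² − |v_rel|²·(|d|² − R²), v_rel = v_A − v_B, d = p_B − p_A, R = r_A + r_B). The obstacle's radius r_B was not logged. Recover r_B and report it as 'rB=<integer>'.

m = 4176
d = (-12, -12);  v_rel = (4, 8),  |v_rel|² = 80
v_rel×d = (4)·(-12) − (8)·(-12) = 48
since m = R²·80 − 48²:  R² = (2304 + 4176) / 80 = 81
R = √81 = 9  ⇒  r_B = 9 − 8 = 1

rB=1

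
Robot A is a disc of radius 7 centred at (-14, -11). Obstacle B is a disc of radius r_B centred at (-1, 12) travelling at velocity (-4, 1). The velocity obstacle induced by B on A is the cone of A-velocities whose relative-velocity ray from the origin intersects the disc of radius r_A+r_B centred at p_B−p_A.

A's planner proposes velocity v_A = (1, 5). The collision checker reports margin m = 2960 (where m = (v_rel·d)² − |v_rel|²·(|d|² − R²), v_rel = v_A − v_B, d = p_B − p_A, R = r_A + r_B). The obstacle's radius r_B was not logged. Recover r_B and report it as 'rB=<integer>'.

m = 2960
d = (13, 23);  v_rel = (5, 4),  |v_rel|² = 41
v_rel×d = (5)·(23) − (4)·(13) = 63
since m = R²·41 − 63²:  R² = (3969 + 2960) / 41 = 169
R = √169 = 13  ⇒  r_B = 13 − 7 = 6

rB=6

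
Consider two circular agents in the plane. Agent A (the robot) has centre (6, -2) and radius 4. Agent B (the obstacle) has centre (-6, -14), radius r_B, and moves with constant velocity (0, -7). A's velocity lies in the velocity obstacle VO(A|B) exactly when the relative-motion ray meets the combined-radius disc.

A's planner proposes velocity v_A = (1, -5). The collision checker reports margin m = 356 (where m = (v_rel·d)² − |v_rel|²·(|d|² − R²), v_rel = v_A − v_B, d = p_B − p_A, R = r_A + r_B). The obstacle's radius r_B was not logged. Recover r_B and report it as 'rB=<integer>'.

m = 356
d = (-12, -12);  v_rel = (1, 2),  |v_rel|² = 5
v_rel×d = (1)·(-12) − (2)·(-12) = 12
since m = R²·5 − 12²:  R² = (144 + 356) / 5 = 100
R = √100 = 10  ⇒  r_B = 10 − 4 = 6

rB=6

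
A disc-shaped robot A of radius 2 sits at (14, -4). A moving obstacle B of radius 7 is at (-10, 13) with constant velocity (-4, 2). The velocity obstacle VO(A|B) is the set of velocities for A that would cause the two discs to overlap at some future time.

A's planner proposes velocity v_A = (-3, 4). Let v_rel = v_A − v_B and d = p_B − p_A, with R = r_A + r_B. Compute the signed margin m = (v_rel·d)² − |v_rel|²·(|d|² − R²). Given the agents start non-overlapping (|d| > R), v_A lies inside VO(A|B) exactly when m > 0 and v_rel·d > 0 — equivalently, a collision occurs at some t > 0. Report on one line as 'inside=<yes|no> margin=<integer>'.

d = (-24, 17),  |d|² = 865;  R = 2+7 = 9,  c = 865−9² = 784
v_rel = (1, 2),  |v_rel|² = 5;  v_rel·d = (1)·(-24) + (2)·(17) = 10
5·t² − 20·t + 784 = 0  ⇒  m = 10² − 5·784 = -3820
m = -3820 < 0,  v_rel·d = 10 > 0  ⇒  outside

inside=no margin=-3820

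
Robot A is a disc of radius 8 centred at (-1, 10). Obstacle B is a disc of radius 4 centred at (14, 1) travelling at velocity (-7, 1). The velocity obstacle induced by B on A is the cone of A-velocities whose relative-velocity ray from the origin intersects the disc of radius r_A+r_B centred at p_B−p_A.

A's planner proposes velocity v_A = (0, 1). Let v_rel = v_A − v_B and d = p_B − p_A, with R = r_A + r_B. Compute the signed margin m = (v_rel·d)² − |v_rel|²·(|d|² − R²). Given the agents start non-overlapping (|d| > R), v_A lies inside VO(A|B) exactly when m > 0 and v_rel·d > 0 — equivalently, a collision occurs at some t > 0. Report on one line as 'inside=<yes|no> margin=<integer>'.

d = (15, -9),  |d|² = 306;  R = 8+4 = 12,  c = 306−12² = 162
v_rel = (7, 0),  |v_rel|² = 49;  v_rel·d = (7)·(15) + (0)·(-9) = 105
49·t² − 210·t + 162 = 0  ⇒  m = 105² − 49·162 = 3087
m = 3087 > 0,  v_rel·d = 105 > 0  ⇒  inside

inside=yes margin=3087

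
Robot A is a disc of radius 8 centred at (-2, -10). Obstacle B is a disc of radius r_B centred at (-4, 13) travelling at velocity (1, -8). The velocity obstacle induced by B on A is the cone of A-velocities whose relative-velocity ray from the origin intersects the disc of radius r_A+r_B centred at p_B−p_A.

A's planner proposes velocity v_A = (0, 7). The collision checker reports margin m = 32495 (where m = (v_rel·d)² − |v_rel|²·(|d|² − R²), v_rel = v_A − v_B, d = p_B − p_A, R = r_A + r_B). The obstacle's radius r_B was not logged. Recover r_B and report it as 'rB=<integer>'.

m = 32495
d = (-2, 23);  v_rel = (-1, 15),  |v_rel|² = 226
v_rel×d = (-1)·(23) − (15)·(-2) = 7
since m = R²·226 − 7²:  R² = (49 + 32495) / 226 = 144
R = √144 = 12  ⇒  r_B = 12 − 8 = 4

rB=4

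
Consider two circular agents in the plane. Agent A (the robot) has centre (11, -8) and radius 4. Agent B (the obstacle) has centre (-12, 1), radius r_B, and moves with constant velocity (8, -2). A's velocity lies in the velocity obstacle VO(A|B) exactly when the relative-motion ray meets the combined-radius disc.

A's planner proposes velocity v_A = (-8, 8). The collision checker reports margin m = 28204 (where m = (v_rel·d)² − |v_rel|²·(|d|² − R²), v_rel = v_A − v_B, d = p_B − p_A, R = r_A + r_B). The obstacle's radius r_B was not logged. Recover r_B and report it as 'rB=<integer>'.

m = 28204
d = (-23, 9);  v_rel = (-16, 10),  |v_rel|² = 356
v_rel×d = (-16)·(9) − (10)·(-23) = 86
since m = R²·356 − 86²:  R² = (7396 + 28204) / 356 = 100
R = √100 = 10  ⇒  r_B = 10 − 4 = 6

rB=6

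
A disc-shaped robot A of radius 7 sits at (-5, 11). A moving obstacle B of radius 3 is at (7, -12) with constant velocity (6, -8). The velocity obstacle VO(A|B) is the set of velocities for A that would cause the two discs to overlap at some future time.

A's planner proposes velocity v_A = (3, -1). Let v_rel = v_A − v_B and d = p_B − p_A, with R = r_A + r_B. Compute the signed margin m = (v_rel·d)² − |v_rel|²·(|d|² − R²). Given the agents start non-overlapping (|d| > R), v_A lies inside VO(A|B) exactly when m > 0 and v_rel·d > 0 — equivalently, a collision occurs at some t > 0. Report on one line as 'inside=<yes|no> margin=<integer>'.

d = (12, -23),  |d|² = 673;  R = 7+3 = 10,  c = 673−10² = 573
v_rel = (-3, 7),  |v_rel|² = 58;  v_rel·d = (-3)·(12) + (7)·(-23) = -197
58·t² + 394·t + 573 = 0  ⇒  m = (-197)² − 58·573 = 5575
m = 5575 > 0,  v_rel·d = -197 < 0  ⇒  outside

inside=no margin=5575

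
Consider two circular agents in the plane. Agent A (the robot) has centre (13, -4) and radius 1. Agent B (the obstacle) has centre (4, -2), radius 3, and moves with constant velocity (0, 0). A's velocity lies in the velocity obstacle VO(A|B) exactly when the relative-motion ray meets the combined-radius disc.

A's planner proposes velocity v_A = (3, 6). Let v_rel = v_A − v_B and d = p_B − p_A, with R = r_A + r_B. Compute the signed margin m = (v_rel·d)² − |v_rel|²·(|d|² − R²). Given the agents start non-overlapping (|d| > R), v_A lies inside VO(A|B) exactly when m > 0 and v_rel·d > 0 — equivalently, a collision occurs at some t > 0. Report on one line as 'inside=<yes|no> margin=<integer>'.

d = (-9, 2),  |d|² = 85;  R = 1+3 = 4,  c = 85−4² = 69
v_rel = (3, 6),  |v_rel|² = 45;  v_rel·d = (3)·(-9) + (6)·(2) = -15
45·t² + 30·t + 69 = 0  ⇒  m = (-15)² − 45·69 = -2880
m = -2880 < 0,  v_rel·d = -15 < 0  ⇒  outside

inside=no margin=-2880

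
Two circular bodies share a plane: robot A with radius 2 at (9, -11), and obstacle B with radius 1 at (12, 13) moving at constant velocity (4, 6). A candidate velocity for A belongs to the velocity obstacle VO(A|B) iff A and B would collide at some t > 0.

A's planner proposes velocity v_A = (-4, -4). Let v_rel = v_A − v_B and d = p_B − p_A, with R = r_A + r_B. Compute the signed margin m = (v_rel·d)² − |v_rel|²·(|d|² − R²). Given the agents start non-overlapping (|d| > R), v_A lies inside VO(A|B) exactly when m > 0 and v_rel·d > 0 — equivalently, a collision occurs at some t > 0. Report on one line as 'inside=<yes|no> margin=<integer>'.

d = (3, 24),  |d|² = 585;  R = 2+1 = 3,  c = 585−3² = 576
v_rel = (-8, -10),  |v_rel|² = 164;  v_rel·d = (-8)·(3) + (-10)·(24) = -264
164·t² + 528·t + 576 = 0  ⇒  m = (-264)² − 164·576 = -24768
m = -24768 < 0,  v_rel·d = -264 < 0  ⇒  outside

inside=no margin=-24768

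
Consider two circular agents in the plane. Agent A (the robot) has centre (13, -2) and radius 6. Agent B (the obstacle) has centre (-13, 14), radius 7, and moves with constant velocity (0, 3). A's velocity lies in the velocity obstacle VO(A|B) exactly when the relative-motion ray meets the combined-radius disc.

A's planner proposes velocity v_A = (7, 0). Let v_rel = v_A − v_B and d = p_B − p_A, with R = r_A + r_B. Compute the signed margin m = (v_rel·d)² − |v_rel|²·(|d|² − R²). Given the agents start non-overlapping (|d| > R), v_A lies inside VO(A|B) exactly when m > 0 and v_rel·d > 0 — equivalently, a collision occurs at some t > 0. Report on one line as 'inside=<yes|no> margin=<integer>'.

d = (-26, 16),  |d|² = 932;  R = 6+7 = 13,  c = 932−13² = 763
v_rel = (7, -3),  |v_rel|² = 58;  v_rel·d = (7)·(-26) + (-3)·(16) = -230
58·t² + 460·t + 763 = 0  ⇒  m = (-230)² − 58·763 = 8646
m = 8646 > 0,  v_rel·d = -230 < 0  ⇒  outside

inside=no margin=8646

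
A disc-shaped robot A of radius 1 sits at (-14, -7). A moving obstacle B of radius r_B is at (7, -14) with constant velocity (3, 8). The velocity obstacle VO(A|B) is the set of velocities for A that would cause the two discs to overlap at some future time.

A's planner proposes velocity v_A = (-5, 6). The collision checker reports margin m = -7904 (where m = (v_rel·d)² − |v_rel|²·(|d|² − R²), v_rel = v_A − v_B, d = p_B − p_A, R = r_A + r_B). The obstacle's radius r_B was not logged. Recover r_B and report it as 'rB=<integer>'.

m = -7904
d = (21, -7);  v_rel = (-8, -2),  |v_rel|² = 68
v_rel×d = (-8)·(-7) − (-2)·(21) = 98
since m = R²·68 − 98²:  R² = (9604 + -7904) / 68 = 25
R = √25 = 5  ⇒  r_B = 5 − 1 = 4

rB=4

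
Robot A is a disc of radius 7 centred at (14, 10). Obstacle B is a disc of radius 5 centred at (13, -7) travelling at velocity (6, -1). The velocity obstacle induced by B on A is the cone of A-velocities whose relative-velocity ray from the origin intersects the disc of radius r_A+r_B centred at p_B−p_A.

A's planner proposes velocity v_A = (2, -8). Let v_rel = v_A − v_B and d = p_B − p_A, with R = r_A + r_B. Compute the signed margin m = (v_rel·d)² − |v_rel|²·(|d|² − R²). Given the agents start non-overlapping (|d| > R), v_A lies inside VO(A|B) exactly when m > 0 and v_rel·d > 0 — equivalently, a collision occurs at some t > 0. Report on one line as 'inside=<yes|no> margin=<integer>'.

d = (-1, -17),  |d|² = 290;  R = 7+5 = 12,  c = 290−12² = 146
v_rel = (-4, -7),  |v_rel|² = 65;  v_rel·d = (-4)·(-1) + (-7)·(-17) = 123
65·t² − 246·t + 146 = 0  ⇒  m = 123² − 65·146 = 5639
m = 5639 > 0,  v_rel·d = 123 > 0  ⇒  inside

inside=yes margin=5639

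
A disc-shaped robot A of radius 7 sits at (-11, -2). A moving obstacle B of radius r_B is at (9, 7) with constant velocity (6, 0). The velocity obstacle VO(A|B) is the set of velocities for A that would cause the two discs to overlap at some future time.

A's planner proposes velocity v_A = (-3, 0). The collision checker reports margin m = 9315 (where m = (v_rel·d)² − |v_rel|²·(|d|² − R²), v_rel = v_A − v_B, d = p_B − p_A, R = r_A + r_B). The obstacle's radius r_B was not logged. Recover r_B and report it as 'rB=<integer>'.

m = 9315
d = (20, 9);  v_rel = (-9, 0),  |v_rel|² = 81
v_rel×d = (-9)·(9) − (0)·(20) = -81
since m = R²·81 − (-81)²:  R² = (6561 + 9315) / 81 = 196
R = √196 = 14  ⇒  r_B = 14 − 7 = 7

rB=7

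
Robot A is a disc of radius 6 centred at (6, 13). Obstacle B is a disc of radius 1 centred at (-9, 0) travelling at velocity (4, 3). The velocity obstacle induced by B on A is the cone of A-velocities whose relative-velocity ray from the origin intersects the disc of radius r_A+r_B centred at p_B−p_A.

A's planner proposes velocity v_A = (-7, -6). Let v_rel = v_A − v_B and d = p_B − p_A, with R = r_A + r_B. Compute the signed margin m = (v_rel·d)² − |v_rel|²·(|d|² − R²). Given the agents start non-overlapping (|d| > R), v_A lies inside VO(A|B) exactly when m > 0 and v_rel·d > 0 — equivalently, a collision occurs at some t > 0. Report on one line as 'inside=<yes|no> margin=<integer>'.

d = (-15, -13),  |d|² = 394;  R = 6+1 = 7,  c = 394−7² = 345
v_rel = (-11, -9),  |v_rel|² = 202;  v_rel·d = (-11)·(-15) + (-9)·(-13) = 282
202·t² − 564·t + 345 = 0  ⇒  m = 282² − 202·345 = 9834
m = 9834 > 0,  v_rel·d = 282 > 0  ⇒  inside

inside=yes margin=9834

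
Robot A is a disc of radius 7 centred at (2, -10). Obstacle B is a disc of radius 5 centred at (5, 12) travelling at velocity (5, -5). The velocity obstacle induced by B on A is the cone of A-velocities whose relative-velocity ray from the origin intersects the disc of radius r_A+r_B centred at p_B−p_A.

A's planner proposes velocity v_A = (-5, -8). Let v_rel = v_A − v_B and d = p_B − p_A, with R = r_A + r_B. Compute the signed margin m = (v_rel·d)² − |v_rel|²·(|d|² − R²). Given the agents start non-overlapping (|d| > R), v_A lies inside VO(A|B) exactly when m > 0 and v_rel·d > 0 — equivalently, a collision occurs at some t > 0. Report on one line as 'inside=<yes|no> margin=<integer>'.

d = (3, 22),  |d|² = 493;  R = 7+5 = 12,  c = 493−12² = 349
v_rel = (-10, -3),  |v_rel|² = 109;  v_rel·d = (-10)·(3) + (-3)·(22) = -96
109·t² + 192·t + 349 = 0  ⇒  m = (-96)² − 109·349 = -28825
m = -28825 < 0,  v_rel·d = -96 < 0  ⇒  outside

inside=no margin=-28825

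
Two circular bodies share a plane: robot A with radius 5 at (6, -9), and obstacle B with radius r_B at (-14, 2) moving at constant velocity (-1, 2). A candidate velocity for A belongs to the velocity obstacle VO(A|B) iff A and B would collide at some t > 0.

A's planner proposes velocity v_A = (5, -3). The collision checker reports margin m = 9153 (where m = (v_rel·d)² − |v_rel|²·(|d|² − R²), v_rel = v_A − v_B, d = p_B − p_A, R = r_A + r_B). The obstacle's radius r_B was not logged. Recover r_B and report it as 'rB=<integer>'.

m = 9153
d = (-20, 11);  v_rel = (6, -5),  |v_rel|² = 61
v_rel×d = (6)·(11) − (-5)·(-20) = -34
since m = R²·61 − (-34)²:  R² = (1156 + 9153) / 61 = 169
R = √169 = 13  ⇒  r_B = 13 − 5 = 8

rB=8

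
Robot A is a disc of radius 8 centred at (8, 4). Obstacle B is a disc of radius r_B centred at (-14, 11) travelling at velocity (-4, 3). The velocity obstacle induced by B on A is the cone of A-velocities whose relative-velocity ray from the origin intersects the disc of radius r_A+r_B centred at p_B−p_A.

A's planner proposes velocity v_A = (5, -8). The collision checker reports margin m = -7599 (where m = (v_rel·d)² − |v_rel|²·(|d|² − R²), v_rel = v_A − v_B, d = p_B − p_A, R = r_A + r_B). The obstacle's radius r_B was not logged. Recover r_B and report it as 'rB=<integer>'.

m = -7599
d = (-22, 7);  v_rel = (9, -11),  |v_rel|² = 202
v_rel×d = (9)·(7) − (-11)·(-22) = -179
since m = R²·202 − (-179)²:  R² = (32041 + -7599) / 202 = 121
R = √121 = 11  ⇒  r_B = 11 − 8 = 3

rB=3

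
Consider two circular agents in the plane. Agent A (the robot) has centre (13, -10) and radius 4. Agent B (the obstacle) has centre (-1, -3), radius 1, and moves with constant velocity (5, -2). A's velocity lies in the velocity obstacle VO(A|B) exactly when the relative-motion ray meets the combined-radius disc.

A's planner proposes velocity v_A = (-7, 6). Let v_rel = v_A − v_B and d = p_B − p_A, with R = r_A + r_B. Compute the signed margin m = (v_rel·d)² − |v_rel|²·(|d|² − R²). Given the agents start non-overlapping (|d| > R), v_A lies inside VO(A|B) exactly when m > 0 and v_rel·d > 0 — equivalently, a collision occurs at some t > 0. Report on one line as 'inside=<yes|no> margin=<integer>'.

d = (-14, 7),  |d|² = 245;  R = 4+1 = 5,  c = 245−5² = 220
v_rel = (-12, 8),  |v_rel|² = 208;  v_rel·d = (-12)·(-14) + (8)·(7) = 224
208·t² − 448·t + 220 = 0  ⇒  m = 224² − 208·220 = 4416
m = 4416 > 0,  v_rel·d = 224 > 0  ⇒  inside

inside=yes margin=4416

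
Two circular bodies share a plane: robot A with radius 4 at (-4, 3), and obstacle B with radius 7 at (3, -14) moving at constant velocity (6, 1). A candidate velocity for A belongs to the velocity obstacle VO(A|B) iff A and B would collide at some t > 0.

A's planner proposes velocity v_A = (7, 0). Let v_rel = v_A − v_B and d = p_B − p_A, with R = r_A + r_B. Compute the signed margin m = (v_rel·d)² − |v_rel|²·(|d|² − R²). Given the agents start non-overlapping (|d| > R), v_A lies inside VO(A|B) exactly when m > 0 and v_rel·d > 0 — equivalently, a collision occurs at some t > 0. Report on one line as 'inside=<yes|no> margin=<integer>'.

d = (7, -17),  |d|² = 338;  R = 4+7 = 11,  c = 338−11² = 217
v_rel = (1, -1),  |v_rel|² = 2;  v_rel·d = (1)·(7) + (-1)·(-17) = 24
2·t² − 48·t + 217 = 0  ⇒  m = 24² − 2·217 = 142
m = 142 > 0,  v_rel·d = 24 > 0  ⇒  inside

inside=yes margin=142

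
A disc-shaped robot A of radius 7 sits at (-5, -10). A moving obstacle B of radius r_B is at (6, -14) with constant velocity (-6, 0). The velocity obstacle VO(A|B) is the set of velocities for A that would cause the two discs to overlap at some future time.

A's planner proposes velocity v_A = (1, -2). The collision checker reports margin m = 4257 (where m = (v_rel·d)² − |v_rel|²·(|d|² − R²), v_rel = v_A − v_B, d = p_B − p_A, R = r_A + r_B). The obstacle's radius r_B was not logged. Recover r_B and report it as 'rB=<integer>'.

m = 4257
d = (11, -4);  v_rel = (7, -2),  |v_rel|² = 53
v_rel×d = (7)·(-4) − (-2)·(11) = -6
since m = R²·53 − (-6)²:  R² = (36 + 4257) / 53 = 81
R = √81 = 9  ⇒  r_B = 9 − 7 = 2

rB=2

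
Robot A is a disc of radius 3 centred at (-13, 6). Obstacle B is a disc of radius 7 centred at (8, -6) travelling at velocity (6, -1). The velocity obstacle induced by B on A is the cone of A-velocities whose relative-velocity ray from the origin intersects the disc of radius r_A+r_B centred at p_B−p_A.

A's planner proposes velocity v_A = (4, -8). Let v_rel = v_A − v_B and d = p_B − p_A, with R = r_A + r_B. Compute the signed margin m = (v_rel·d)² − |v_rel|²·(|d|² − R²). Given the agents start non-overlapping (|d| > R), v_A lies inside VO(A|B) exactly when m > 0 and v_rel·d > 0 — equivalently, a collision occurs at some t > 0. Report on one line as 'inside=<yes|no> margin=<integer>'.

d = (21, -12),  |d|² = 585;  R = 3+7 = 10,  c = 585−10² = 485
v_rel = (-2, -7),  |v_rel|² = 53;  v_rel·d = (-2)·(21) + (-7)·(-12) = 42
53·t² − 84·t + 485 = 0  ⇒  m = 42² − 53·485 = -23941
m = -23941 < 0,  v_rel·d = 42 > 0  ⇒  outside

inside=no margin=-23941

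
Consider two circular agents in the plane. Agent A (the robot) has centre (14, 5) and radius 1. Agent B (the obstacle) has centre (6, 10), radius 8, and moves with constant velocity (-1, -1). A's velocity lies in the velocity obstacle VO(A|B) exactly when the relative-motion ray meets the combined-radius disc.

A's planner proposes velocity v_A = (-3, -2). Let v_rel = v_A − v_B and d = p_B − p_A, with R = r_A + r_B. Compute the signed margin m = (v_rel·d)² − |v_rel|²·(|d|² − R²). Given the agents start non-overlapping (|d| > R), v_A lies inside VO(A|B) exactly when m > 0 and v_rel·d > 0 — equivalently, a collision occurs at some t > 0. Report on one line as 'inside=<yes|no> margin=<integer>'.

d = (-8, 5),  |d|² = 89;  R = 1+8 = 9,  c = 89−9² = 8
v_rel = (-2, -1),  |v_rel|² = 5;  v_rel·d = (-2)·(-8) + (-1)·(5) = 11
5·t² − 22·t + 8 = 0  ⇒  m = 11² − 5·8 = 81
m = 81 > 0,  v_rel·d = 11 > 0  ⇒  inside

inside=yes margin=81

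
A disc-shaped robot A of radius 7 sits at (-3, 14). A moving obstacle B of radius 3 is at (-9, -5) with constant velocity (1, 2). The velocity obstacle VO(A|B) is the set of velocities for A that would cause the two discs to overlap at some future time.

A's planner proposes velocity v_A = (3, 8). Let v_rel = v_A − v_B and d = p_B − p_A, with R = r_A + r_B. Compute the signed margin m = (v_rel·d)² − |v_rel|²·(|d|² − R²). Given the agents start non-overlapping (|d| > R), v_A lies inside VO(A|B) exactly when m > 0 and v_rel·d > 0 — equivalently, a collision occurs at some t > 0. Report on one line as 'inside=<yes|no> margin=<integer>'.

d = (-6, -19),  |d|² = 397;  R = 7+3 = 10,  c = 397−10² = 297
v_rel = (2, 6),  |v_rel|² = 40;  v_rel·d = (2)·(-6) + (6)·(-19) = -126
40·t² + 252·t + 297 = 0  ⇒  m = (-126)² − 40·297 = 3996
m = 3996 > 0,  v_rel·d = -126 < 0  ⇒  outside

inside=no margin=3996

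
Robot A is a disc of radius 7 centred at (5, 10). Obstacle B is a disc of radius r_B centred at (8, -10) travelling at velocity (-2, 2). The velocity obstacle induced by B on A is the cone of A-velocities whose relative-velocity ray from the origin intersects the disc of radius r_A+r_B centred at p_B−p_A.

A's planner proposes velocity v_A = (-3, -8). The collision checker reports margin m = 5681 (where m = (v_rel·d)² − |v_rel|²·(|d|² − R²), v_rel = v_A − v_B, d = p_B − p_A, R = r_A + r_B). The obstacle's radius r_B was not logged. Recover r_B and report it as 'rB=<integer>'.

m = 5681
d = (3, -20);  v_rel = (-1, -10),  |v_rel|² = 101
v_rel×d = (-1)·(-20) − (-10)·(3) = 50
since m = R²·101 − 50²:  R² = (2500 + 5681) / 101 = 81
R = √81 = 9  ⇒  r_B = 9 − 7 = 2

rB=2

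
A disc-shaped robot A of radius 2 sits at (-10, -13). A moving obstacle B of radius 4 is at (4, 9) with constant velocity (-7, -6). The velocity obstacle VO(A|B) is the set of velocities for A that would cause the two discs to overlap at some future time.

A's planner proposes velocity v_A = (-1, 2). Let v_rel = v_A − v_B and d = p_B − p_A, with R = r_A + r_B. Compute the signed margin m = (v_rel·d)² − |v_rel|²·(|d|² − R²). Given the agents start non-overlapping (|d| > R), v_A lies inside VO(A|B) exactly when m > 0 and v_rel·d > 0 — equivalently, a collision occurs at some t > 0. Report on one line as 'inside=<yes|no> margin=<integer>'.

d = (14, 22),  |d|² = 680;  R = 2+4 = 6,  c = 680−6² = 644
v_rel = (6, 8),  |v_rel|² = 100;  v_rel·d = (6)·(14) + (8)·(22) = 260
100·t² − 520·t + 644 = 0  ⇒  m = 260² − 100·644 = 3200
m = 3200 > 0,  v_rel·d = 260 > 0  ⇒  inside

inside=yes margin=3200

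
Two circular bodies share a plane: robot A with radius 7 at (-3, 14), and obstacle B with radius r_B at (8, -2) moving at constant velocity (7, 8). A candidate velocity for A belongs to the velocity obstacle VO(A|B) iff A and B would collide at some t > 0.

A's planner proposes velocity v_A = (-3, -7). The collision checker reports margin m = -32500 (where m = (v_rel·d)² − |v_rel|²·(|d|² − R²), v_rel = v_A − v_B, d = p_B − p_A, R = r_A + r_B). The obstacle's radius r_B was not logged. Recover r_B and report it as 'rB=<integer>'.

m = -32500
d = (11, -16);  v_rel = (-10, -15),  |v_rel|² = 325
v_rel×d = (-10)·(-16) − (-15)·(11) = 325
since m = R²·325 − 325²:  R² = (105625 + -32500) / 325 = 225
R = √225 = 15  ⇒  r_B = 15 − 7 = 8

rB=8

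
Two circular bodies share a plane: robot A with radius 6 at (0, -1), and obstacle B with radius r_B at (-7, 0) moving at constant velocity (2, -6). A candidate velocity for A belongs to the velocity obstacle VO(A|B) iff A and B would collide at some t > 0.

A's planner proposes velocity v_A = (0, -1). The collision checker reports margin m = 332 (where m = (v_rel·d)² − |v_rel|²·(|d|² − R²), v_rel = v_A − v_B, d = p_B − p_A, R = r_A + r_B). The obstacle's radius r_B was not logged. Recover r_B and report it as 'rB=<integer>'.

m = 332
d = (-7, 1);  v_rel = (-2, 5),  |v_rel|² = 29
v_rel×d = (-2)·(1) − (5)·(-7) = 33
since m = R²·29 − 33²:  R² = (1089 + 332) / 29 = 49
R = √49 = 7  ⇒  r_B = 7 − 6 = 1

rB=1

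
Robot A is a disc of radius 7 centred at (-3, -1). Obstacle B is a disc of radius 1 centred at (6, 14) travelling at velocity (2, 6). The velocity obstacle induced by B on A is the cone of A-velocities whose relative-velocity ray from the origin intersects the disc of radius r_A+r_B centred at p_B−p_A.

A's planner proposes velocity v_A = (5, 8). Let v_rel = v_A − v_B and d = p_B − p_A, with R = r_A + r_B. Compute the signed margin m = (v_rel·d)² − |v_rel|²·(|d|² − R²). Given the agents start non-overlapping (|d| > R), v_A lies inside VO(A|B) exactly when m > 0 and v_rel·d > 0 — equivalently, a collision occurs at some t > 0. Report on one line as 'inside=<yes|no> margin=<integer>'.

d = (9, 15),  |d|² = 306;  R = 7+1 = 8,  c = 306−8² = 242
v_rel = (3, 2),  |v_rel|² = 13;  v_rel·d = (3)·(9) + (2)·(15) = 57
13·t² − 114·t + 242 = 0  ⇒  m = 57² − 13·242 = 103
m = 103 > 0,  v_rel·d = 57 > 0  ⇒  inside

inside=yes margin=103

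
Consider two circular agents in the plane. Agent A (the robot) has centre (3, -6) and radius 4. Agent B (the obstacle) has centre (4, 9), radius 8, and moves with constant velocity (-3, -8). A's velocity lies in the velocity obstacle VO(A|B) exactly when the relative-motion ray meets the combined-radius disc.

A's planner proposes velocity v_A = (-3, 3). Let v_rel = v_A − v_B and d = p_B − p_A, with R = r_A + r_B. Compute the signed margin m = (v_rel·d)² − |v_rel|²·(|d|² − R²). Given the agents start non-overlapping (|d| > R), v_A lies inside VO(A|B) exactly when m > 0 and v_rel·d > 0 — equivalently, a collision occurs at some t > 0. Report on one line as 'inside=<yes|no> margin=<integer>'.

d = (1, 15),  |d|² = 226;  R = 4+8 = 12,  c = 226−12² = 82
v_rel = (0, 11),  |v_rel|² = 121;  v_rel·d = (0)·(1) + (11)·(15) = 165
121·t² − 330·t + 82 = 0  ⇒  m = 165² − 121·82 = 17303
m = 17303 > 0,  v_rel·d = 165 > 0  ⇒  inside

inside=yes margin=17303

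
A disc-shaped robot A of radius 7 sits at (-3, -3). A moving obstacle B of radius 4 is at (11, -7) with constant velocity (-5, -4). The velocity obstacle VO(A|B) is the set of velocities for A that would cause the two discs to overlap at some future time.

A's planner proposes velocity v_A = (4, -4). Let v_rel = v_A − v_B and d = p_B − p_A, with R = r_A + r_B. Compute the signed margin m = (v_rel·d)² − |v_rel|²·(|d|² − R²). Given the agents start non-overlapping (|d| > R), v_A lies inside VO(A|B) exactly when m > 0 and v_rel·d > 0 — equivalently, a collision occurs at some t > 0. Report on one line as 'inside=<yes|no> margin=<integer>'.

d = (14, -4),  |d|² = 212;  R = 7+4 = 11,  c = 212−11² = 91
v_rel = (9, 0),  |v_rel|² = 81;  v_rel·d = (9)·(14) + (0)·(-4) = 126
81·t² − 252·t + 91 = 0  ⇒  m = 126² − 81·91 = 8505
m = 8505 > 0,  v_rel·d = 126 > 0  ⇒  inside

inside=yes margin=8505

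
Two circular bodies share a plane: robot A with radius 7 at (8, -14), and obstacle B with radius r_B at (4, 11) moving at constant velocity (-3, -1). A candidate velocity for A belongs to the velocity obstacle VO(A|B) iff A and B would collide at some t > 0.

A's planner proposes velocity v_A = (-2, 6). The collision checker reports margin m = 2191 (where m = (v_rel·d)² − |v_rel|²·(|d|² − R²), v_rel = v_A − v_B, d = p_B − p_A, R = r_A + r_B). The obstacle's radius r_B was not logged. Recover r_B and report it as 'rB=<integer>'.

m = 2191
d = (-4, 25);  v_rel = (1, 7),  |v_rel|² = 50
v_rel×d = (1)·(25) − (7)·(-4) = 53
since m = R²·50 − 53²:  R² = (2809 + 2191) / 50 = 100
R = √100 = 10  ⇒  r_B = 10 − 7 = 3

rB=3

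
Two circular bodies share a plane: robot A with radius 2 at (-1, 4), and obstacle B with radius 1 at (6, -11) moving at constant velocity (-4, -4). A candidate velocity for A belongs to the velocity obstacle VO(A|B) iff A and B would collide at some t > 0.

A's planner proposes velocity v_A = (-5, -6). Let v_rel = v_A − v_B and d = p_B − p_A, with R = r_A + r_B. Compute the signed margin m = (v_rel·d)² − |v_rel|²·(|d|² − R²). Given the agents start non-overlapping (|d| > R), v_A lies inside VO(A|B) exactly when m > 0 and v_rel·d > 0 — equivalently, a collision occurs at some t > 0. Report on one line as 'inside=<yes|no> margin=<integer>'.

d = (7, -15),  |d|² = 274;  R = 2+1 = 3,  c = 274−3² = 265
v_rel = (-1, -2),  |v_rel|² = 5;  v_rel·d = (-1)·(7) + (-2)·(-15) = 23
5·t² − 46·t + 265 = 0  ⇒  m = 23² − 5·265 = -796
m = -796 < 0,  v_rel·d = 23 > 0  ⇒  outside

inside=no margin=-796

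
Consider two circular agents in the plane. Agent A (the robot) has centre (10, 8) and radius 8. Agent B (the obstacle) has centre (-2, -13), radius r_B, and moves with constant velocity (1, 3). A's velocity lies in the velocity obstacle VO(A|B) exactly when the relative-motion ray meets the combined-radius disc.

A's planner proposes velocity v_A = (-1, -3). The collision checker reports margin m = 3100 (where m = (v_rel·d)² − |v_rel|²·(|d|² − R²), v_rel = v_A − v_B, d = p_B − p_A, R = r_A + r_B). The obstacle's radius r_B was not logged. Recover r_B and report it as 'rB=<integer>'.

m = 3100
d = (-12, -21);  v_rel = (-2, -6),  |v_rel|² = 40
v_rel×d = (-2)·(-21) − (-6)·(-12) = -30
since m = R²·40 − (-30)²:  R² = (900 + 3100) / 40 = 100
R = √100 = 10  ⇒  r_B = 10 − 8 = 2

rB=2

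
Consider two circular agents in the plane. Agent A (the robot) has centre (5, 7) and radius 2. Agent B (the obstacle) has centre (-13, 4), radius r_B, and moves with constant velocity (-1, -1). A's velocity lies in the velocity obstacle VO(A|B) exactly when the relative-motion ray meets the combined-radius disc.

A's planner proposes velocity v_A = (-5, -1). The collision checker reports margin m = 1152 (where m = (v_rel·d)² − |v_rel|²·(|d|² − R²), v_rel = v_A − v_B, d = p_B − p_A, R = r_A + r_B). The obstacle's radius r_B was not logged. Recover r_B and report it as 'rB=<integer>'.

m = 1152
d = (-18, -3);  v_rel = (-4, 0),  |v_rel|² = 16
v_rel×d = (-4)·(-3) − (0)·(-18) = 12
since m = R²·16 − 12²:  R² = (144 + 1152) / 16 = 81
R = √81 = 9  ⇒  r_B = 9 − 2 = 7

rB=7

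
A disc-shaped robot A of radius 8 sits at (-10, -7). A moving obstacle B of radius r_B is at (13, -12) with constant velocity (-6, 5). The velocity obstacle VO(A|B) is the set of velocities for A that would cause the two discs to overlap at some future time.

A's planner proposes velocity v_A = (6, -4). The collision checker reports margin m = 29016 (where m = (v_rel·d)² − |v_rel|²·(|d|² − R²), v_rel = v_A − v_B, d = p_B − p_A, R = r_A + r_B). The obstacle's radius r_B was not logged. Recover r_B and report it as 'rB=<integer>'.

m = 29016
d = (23, -5);  v_rel = (12, -9),  |v_rel|² = 225
v_rel×d = (12)·(-5) − (-9)·(23) = 147
since m = R²·225 − 147²:  R² = (21609 + 29016) / 225 = 225
R = √225 = 15  ⇒  r_B = 15 − 8 = 7

rB=7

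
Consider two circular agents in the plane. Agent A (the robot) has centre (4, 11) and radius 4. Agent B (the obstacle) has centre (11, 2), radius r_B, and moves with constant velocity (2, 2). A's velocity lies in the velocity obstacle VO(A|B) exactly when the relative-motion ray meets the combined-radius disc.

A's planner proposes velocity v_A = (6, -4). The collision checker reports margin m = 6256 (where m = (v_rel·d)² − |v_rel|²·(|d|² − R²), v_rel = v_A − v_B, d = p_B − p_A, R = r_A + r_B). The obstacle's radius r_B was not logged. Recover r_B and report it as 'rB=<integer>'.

m = 6256
d = (7, -9);  v_rel = (4, -6),  |v_rel|² = 52
v_rel×d = (4)·(-9) − (-6)·(7) = 6
since m = R²·52 − 6²:  R² = (36 + 6256) / 52 = 121
R = √121 = 11  ⇒  r_B = 11 − 4 = 7

rB=7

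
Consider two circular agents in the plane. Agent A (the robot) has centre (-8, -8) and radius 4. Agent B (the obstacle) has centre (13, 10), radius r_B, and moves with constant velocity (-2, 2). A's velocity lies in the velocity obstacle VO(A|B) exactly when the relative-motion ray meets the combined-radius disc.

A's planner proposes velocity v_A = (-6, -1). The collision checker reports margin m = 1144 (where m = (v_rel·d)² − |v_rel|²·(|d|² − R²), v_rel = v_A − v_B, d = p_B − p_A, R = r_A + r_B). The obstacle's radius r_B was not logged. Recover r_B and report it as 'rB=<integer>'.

m = 1144
d = (21, 18);  v_rel = (-4, -3),  |v_rel|² = 25
v_rel×d = (-4)·(18) − (-3)·(21) = -9
since m = R²·25 − (-9)²:  R² = (81 + 1144) / 25 = 49
R = √49 = 7  ⇒  r_B = 7 − 4 = 3

rB=3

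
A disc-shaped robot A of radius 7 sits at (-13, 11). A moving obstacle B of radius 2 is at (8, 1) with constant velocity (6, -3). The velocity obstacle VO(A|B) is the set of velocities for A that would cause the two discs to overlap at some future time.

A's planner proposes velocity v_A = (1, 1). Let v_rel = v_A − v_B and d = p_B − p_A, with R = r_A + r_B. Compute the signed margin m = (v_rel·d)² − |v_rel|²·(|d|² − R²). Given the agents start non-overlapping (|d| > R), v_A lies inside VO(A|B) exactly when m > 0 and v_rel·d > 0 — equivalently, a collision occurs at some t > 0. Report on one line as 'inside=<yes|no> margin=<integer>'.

d = (21, -10),  |d|² = 541;  R = 7+2 = 9,  c = 541−9² = 460
v_rel = (-5, 4),  |v_rel|² = 41;  v_rel·d = (-5)·(21) + (4)·(-10) = -145
41·t² + 290·t + 460 = 0  ⇒  m = (-145)² − 41·460 = 2165
m = 2165 > 0,  v_rel·d = -145 < 0  ⇒  outside

inside=no margin=2165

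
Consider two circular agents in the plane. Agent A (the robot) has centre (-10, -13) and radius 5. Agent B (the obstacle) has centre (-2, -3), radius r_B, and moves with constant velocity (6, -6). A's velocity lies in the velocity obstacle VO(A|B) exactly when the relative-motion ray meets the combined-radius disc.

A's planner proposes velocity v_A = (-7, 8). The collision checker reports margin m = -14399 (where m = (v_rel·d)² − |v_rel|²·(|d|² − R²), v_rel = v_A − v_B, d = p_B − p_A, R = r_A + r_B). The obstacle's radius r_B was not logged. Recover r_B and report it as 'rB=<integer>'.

m = -14399
d = (8, 10);  v_rel = (-13, 14),  |v_rel|² = 365
v_rel×d = (-13)·(10) − (14)·(8) = -242
since m = R²·365 − (-242)²:  R² = (58564 + -14399) / 365 = 121
R = √121 = 11  ⇒  r_B = 11 − 5 = 6

rB=6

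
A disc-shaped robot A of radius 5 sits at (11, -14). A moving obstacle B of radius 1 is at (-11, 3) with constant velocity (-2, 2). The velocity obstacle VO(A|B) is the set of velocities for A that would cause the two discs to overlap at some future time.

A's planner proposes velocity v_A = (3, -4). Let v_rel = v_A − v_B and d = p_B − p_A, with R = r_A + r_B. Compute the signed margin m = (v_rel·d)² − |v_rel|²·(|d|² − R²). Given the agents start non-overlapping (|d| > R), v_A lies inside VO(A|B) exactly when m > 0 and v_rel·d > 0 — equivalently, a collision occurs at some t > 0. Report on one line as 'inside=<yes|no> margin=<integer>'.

d = (-22, 17),  |d|² = 773;  R = 5+1 = 6,  c = 773−6² = 737
v_rel = (5, -6),  |v_rel|² = 61;  v_rel·d = (5)·(-22) + (-6)·(17) = -212
61·t² + 424·t + 737 = 0  ⇒  m = (-212)² − 61·737 = -13
m = -13 < 0,  v_rel·d = -212 < 0  ⇒  outside

inside=no margin=-13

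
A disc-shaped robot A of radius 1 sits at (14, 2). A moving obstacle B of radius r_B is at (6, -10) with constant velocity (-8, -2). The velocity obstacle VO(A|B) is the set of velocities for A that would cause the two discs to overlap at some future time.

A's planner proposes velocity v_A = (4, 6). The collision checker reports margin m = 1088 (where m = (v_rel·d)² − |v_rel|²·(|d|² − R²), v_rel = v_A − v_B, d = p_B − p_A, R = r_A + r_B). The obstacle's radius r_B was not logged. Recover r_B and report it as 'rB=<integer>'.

m = 1088
d = (-8, -12);  v_rel = (12, 8),  |v_rel|² = 208
v_rel×d = (12)·(-12) − (8)·(-8) = -80
since m = R²·208 − (-80)²:  R² = (6400 + 1088) / 208 = 36
R = √36 = 6  ⇒  r_B = 6 − 1 = 5

rB=5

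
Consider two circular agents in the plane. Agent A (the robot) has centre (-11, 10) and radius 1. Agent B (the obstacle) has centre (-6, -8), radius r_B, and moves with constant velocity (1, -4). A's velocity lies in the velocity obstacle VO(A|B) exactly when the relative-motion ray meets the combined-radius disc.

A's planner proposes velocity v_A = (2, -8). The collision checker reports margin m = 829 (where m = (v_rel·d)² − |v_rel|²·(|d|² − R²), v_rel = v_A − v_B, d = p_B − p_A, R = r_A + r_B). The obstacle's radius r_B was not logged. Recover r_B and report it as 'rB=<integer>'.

m = 829
d = (5, -18);  v_rel = (1, -4),  |v_rel|² = 17
v_rel×d = (1)·(-18) − (-4)·(5) = 2
since m = R²·17 − 2²:  R² = (4 + 829) / 17 = 49
R = √49 = 7  ⇒  r_B = 7 − 1 = 6

rB=6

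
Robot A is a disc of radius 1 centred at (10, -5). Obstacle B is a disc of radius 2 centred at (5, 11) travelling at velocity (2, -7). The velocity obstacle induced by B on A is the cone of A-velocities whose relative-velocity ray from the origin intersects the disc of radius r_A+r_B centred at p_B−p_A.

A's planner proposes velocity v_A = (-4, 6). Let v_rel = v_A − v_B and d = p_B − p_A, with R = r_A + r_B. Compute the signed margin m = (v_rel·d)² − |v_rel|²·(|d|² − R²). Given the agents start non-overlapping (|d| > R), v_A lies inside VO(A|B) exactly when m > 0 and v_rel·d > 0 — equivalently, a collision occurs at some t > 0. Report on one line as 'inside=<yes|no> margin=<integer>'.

d = (-5, 16),  |d|² = 281;  R = 1+2 = 3,  c = 281−3² = 272
v_rel = (-6, 13),  |v_rel|² = 205;  v_rel·d = (-6)·(-5) + (13)·(16) = 238
205·t² − 476·t + 272 = 0  ⇒  m = 238² − 205·272 = 884
m = 884 > 0,  v_rel·d = 238 > 0  ⇒  inside

inside=yes margin=884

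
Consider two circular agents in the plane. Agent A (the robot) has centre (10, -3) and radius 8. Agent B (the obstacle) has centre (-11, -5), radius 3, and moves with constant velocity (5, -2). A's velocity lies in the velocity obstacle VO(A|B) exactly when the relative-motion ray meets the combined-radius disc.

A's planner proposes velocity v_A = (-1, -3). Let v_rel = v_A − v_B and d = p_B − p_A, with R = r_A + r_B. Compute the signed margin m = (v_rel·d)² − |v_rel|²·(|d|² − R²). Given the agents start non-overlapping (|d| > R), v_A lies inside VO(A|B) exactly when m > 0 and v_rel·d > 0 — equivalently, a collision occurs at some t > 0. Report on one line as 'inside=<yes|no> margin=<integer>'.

d = (-21, -2),  |d|² = 445;  R = 8+3 = 11,  c = 445−11² = 324
v_rel = (-6, -1),  |v_rel|² = 37;  v_rel·d = (-6)·(-21) + (-1)·(-2) = 128
37·t² − 256·t + 324 = 0  ⇒  m = 128² − 37·324 = 4396
m = 4396 > 0,  v_rel·d = 128 > 0  ⇒  inside

inside=yes margin=4396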